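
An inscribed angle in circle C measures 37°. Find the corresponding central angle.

The inscribed angle theorem states that a central angle is always twice any inscribed angle that subtends the same arc.
Since the inscribed angle is 37°, the central angle = 2 × 37° = 74°.

74°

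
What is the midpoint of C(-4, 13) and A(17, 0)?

The midpoint is the average of the coordinates:
x: (-4 + 17)/2 = 13/2
y: (13 + 0)/2 = 13/2
Midpoint = (13/2, 13/2)

(13/2, 13/2)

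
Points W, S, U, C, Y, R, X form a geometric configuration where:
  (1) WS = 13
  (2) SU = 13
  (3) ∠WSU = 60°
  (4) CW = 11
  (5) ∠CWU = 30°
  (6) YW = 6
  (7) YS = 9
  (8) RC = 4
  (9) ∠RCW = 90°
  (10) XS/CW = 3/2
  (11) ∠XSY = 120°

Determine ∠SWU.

Step 1: By the law of cosines on triangle WSU: WU² = 13² + 13² − 2·13·13·cos(60°) = 169, so WU = 13.
Step 2: By the inverse law of cosines on triangle SWU: cos(∠SWU) = (13² + 13² − 13²) / (2·13·13) = 169/338 = 0.5, so ∠SWU = 60°.

Therefore, the measure of angle ∠SWU = 60°.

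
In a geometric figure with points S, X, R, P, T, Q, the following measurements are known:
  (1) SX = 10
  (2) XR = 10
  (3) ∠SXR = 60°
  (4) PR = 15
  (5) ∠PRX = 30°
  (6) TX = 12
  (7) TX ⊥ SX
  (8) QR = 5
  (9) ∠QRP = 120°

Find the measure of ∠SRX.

Step 1: By the law of cosines on triangle RXS: RS² = 10² + 10² − 2·10·10·cos(60°) = 100, so RS = 10.
Step 2: By the inverse law of cosines on triangle SRX: cos(∠SRX) = (10² + 10² − 10²) / (2·10·10) = 100/200 = 0.5, so ∠SRX = 60°.

Therefore, the measure of angle ∠SRX = 60°.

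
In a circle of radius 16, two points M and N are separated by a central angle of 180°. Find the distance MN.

Chord = 2(16) sin(90°) = 32

32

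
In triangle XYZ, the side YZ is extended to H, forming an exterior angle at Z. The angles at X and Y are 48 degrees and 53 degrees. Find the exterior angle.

Exterior angle = 48 + 53 = 101 degrees (exterior angle theorem).

101 degrees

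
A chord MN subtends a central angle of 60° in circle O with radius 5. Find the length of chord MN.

Drop a perpendicular from the center to the chord, bisecting both the chord and the central angle.
Each half-chord = r sin(θ/2) = 5 sin(30°).
The full chord = 2 × 5 × sin(30°) = 5.

5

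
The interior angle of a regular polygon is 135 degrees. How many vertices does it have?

The exterior angle is the supplement of the interior angle: 180 - 135 = 45 degrees.
Since the exterior angles of any convex polygon sum to 360 degrees, the number of sides is 360 / 45 = 8.

8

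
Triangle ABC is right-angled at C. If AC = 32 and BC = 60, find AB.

AB = sqrt(32^2 + 60^2) = sqrt(4624) = 68

68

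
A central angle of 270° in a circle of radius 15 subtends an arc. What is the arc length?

Arc length = 2π(15)(3/4) = 45*pi/2

45*pi/2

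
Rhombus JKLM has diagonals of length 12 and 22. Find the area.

Area = (12 * 22) / 2 = 264 / 2 = 132

132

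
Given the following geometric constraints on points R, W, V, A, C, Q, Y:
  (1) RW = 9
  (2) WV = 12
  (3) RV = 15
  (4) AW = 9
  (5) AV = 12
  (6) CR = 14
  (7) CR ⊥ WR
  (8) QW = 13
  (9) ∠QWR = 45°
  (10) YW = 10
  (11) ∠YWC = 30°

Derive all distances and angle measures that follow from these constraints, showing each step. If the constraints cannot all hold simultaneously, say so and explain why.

The constraints are consistent.

Step 1: From RW = 9, WQ = 13, and ∠RWQ = 45°, by the law of cosines:
  RQ² = RW² + WQ² - 2·RW·WQ·cos(45°) = 81 + 169 - 165.5 = 84.54
  RQ ≈ 9.19

Step 2: From WR = 9, RC = 14, and ∠WRC = 90°, by the law of cosines:
  WC² = WR² + RC² - 2·WR·RC·cos(90°) = 81 + 196 - 0 = 277
  WC ≈ 16.64

Step 3: From RV = 15, RW = 9, VW = 12, by the inverse law of cosines:
  cos(∠VRW) = (RV² + RW² - VW²) / (2·RV·RW)
  ∠VRW = 53.13°

Step 4: From WA = 9, WV = 12, AV = 12, by the inverse law of cosines:
  cos(∠AWV) = (WA² + WV² - AV²) / (2·WA·WV)
  ∠AWV = 67.98°

Step 5: From WR = 9, WV = 12, RV = 15, by the inverse law of cosines:
  cos(∠RWV) = (WR² + WV² - RV²) / (2·WR·WV)
  ∠RWV = 90°

Step 6: From VA = 12, VW = 12, AW = 9, by the inverse law of cosines:
  cos(∠AVW) = (VA² + VW² - AW²) / (2·VA·VW)
  ∠AVW = 44.05°

Step 7: From VR = 15, VW = 12, RW = 9, by the inverse law of cosines:
  cos(∠RVW) = (VR² + VW² - RW²) / (2·VR·VW)
  ∠RVW = 36.87°

Step 8: From AV = 12, AW = 9, VW = 12, by the inverse law of cosines:
  cos(∠VAW) = (AV² + AW² - VW²) / (2·AV·AW)
  ∠VAW = 67.98°

Step 9: From CW = 16.64, WY = 10, and ∠CWY = 30°, by the law of cosines:
  CY² = CW² + WY² - 2·CW·WY·cos(30°) = 277 + 100 - 288.3 = 88.73
  CY ≈ 9.42

Step 10: From RQ = 9.19, RW = 9, QW = 13, by the inverse law of cosines:
  cos(∠QRW) = (RQ² + RW² - QW²) / (2·RQ·RW)
  ∠QRW = 91.2°

Step 11: From WC = 16.64, WR = 9, CR = 14, by the inverse law of cosines:
  cos(∠CWR) = (WC² + WR² - CR²) / (2·WC·WR)
  ∠CWR = 57.26°

Step 12: From CR = 14, CW = 16.64, RW = 9, by the inverse law of cosines:
  cos(∠RCW) = (CR² + CW² - RW²) / (2·CR·CW)
  ∠RCW = 32.74°

Step 13: From QR = 9.19, QW = 13, RW = 9, by the inverse law of cosines:
  cos(∠RQW) = (QR² + QW² - RW²) / (2·QR·QW)
  ∠RQW = 43.8°

Step 14: From CW = 16.64, CY = 9.42, WY = 10, by the inverse law of cosines:
  cos(∠WCY) = (CW² + CY² - WY²) / (2·CW·CY)
  ∠WCY = 32.06°

Step 15: From YC = 9.42, YW = 10, CW = 16.64, by the inverse law of cosines:
  cos(∠CYW) = (YC² + YW² - CW²) / (2·YC·YW)
  ∠CYW = 117.94°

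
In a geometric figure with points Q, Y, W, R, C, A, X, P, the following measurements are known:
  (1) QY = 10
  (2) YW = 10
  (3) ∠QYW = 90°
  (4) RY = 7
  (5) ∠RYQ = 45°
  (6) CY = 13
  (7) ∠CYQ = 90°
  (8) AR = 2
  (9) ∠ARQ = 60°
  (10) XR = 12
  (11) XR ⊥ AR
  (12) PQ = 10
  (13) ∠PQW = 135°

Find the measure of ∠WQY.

Step 1: By the law of cosines on triangle QYW: QW² = 10² + 10² − 2·10·10·cos(90°) = 200, so QW = 10·√2.
Step 2: By the inverse law of cosines on triangle WQY: cos(∠WQY) = ((10·√2)² + 10² − 10²) / (2·10·√2·10) = 200/282.84 = 0.7071, so ∠WQY = 45°.

Therefore, the measure of angle ∠WQY = 45°.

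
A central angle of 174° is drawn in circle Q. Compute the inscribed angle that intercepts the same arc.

Inscribed angle = 174° / 2 = 87° (inscribed angle theorem).

87°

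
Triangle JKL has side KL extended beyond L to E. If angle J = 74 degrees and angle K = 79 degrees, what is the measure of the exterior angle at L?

The interior angle at L is 180 - 74 - 79 = 27 degrees.
The exterior angle and interior angle at L are supplementary:
Exterior angle = 180 - 27 = 153 degrees.

153 degrees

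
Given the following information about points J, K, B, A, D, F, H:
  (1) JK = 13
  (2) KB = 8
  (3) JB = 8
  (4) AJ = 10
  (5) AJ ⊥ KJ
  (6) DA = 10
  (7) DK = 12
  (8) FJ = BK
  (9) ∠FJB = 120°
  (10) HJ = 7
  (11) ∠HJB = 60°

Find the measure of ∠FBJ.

From the given relations: FJ = BK = 8.
Step 1: By the law of cosines on triangle BJF: BF² = 8² + 8² − 2·8·8·cos(120°) = 192, so BF = 8·√3.
Step 2: By the inverse law of cosines on triangle FBJ: cos(∠FBJ) = ((8·√3)² + 8² − 8²) / (2·8·√3·8) = 192/221.7 = 0.866, so ∠FBJ = 30°.

Therefore, the measure of angle ∠FBJ = 30°.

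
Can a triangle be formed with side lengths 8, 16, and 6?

Check the triangle inequality: 8 + 6 = 14 ≤ 16.
Since the sum of two sides does not exceed the third, no triangle can be formed.

No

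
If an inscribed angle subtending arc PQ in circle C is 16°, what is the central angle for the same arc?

Central angle = 2 × 16° = 32° (inscribed angle theorem).

32°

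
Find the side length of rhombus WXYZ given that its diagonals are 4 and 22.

Half-diagonals are 2 and 11. side = sqrt(2^2 + 11^2) = sqrt(125) = 5*sqrt(5)

5*sqrt(5)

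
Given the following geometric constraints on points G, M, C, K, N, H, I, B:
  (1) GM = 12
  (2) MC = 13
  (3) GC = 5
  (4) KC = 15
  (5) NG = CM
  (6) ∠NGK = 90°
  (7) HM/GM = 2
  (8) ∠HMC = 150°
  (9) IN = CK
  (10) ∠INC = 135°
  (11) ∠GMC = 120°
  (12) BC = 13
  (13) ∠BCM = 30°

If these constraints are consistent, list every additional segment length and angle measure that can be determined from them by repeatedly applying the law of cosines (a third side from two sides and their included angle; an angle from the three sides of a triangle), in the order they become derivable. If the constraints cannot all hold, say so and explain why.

These constraints are not satisfiable: (1), (2) and (3) fix all three sides of triangle GMC, so by the law of cosines cos(∠GMC) = (12² + 13² − 5²) / (2·12·13) = 0.9231, i.e. ∠GMC ≈ 22.62°, which contradicts (11) ∠GMC = 120°. No planar figure meets all of them, so nothing further can be derived.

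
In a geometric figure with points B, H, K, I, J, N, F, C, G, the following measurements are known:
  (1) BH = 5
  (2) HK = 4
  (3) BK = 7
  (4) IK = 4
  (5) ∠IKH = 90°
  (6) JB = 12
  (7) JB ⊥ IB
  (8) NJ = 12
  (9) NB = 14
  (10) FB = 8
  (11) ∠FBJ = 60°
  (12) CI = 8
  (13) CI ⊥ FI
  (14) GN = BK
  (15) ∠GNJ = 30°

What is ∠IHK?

Step 1: By the law of cosines on triangle HKI: HI² = 4² + 4² − 2·4·4·cos(90°) = 32, so HI = 4·√2.
Step 2: By the inverse law of cosines on triangle IHK: cos(∠IHK) = ((4·√2)² + 4² − 4²) / (2·4·√2·4) = 32/45.25 = 0.7071, so ∠IHK = 45°.

Therefore, the measure of angle ∠IHK = 45°.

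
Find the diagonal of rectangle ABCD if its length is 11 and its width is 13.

A rectangle's diagonal splits it into two right triangles, with the diagonal as the hypotenuse.
By the Pythagorean theorem, d^2 = 11^2 + 13^2 = 290.
Therefore d = sqrt(290).

sqrt(290)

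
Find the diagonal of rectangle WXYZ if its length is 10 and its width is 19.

d = sqrt(10^2 + 19^2) = sqrt(461)

sqrt(461)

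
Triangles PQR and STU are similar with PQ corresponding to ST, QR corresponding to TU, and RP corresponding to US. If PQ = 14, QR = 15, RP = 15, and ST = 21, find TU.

Since the triangles are similar, the ratio of corresponding sides is constant.
Scale factor k = ST / PQ = 21 / 14 = 3/2
TU = k * QR = 3/2 * 15 = 45/2

45/2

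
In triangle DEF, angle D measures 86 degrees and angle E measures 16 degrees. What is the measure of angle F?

Let angle F = x. Then 86 + 16 + x = 180.
x = 180 - 102 = 78 degrees.

78 degrees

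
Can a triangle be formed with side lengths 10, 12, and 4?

Sort the sides: 4, 10, 12.
It suffices to check that the sum of the two smallest exceeds the largest:
4 + 10 = 14 > 12. ✓
Yes, a valid triangle can be formed.

Yes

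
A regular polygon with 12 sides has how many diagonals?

Total line segments between 12 vertices = C(12,2) = 66.
Subtract the 12 sides: 66 - 12 = 54 diagonals.

54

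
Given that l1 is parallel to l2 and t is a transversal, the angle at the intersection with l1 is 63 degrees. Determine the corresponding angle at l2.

Corresponding angles formed by parallel lines and a transversal are equal.
The given angle is 63 degrees.
The corresponding angle = 63 degrees.

63 degrees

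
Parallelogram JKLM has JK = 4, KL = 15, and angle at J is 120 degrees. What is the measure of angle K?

Opposite sides of a parallelogram are parallel, so consecutive angles form co-interior angles on a transversal.
Co-interior angles sum to 180°, giving angle K = 180 - 120 = 60 degrees.

60 degrees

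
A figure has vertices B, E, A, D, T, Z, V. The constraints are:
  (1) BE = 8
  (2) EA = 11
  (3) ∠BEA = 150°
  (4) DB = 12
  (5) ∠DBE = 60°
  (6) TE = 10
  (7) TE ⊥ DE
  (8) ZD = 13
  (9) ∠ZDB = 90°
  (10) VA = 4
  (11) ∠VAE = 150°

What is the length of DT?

Step 1: By the law of cosines on triangle EBD: ED² = 8² + 12² − 2·8·12·cos(60°) = 112, so ED = 4·√7.
Step 2: By the law of cosines on triangle DET: DT² = (4·√7)² + 10² − 2·4·√7·10·cos(90°) = 212, so DT = 2·√53.

Therefore, the length of DT = 2·√53.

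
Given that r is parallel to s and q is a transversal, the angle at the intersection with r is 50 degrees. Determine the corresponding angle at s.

When a transversal crosses parallel lines, angles in the same position at each intersection are called corresponding angles.
These are always equal, so the answer is 50 degrees.

50 degrees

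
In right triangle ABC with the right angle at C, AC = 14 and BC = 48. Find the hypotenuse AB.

AB = sqrt(14^2 + 48^2) = sqrt(2500) = 50

50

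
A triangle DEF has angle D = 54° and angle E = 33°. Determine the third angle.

angle F = 180 - 54 - 33 = 93 degrees.

93 degrees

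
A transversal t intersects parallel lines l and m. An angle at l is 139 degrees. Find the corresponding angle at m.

Corresponding angles formed by parallel lines and a transversal are equal.
The given angle is 139 degrees.
The corresponding angle = 139 degrees.

139 degrees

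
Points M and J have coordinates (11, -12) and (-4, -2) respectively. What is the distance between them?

The horizontal distance is |-4 - 11| = 15 and the vertical distance is |-2 - -12| = 10.
By the Pythagorean theorem, d = sqrt(15^2 + 10^2) = sqrt(325) = 5*sqrt(13).

5*sqrt(13)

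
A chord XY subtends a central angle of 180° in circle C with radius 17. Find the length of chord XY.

Chord = 2(17) sin(90°) = 34

34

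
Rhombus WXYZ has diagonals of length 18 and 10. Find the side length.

Half-diagonals are 9 and 5. side = sqrt(9^2 + 5^2) = sqrt(106)

sqrt(106)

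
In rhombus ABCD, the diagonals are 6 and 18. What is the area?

Area of a rhombus = (d1 * d2) / 2
Area = (6 * 18) / 2
Area = 108 / 2
Area = 54

54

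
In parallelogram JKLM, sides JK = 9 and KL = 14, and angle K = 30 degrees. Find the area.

The area of a parallelogram equals the product of two adjacent sides times the sine of the included angle.
This is because the height equals 14 * sin(30°) = 7.
Area = 9 * 7 = 63

63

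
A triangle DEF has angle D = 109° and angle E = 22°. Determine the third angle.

The interior angles sum to 180°: angle F = 180 - 109 - 22 = 49°.
The triangle is obtuse (angles 109°, 22°, 49°).

49 degrees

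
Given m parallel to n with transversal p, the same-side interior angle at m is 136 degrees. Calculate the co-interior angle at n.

Co-interior angles (same-side interior) formed by parallel lines and a transversal are supplementary (sum to 180 degrees).
The given angle is 136 degrees.
The co-interior angle = 180 - 136 = 44 degrees.

44 degrees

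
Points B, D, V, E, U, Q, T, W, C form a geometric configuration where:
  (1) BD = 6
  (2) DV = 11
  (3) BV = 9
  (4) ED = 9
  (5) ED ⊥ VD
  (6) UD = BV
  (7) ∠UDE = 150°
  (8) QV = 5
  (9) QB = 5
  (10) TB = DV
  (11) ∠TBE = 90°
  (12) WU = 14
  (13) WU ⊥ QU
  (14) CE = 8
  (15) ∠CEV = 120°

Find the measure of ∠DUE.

From the given relations: UD = BV = 9.
Step 1: By the law of cosines on triangle UDE: UE² = 9² + 9² − 2·9·9·cos(150°) = 302.3, so UE ≈ 17.39.
Step 2: By the inverse law of cosines on triangle DUE: cos(∠DUE) = (9² + 17.39² − 9²) / (2·9·17.39) = 302.3/312.96 = 0.9659, so ∠DUE = 15°.

Therefore, the measure of angle ∠DUE = 15°.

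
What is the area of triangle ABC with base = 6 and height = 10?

A triangle's area is half the area of a rectangle with the same base and height.
Area = (1/2) * 6 * 10 = 30.

30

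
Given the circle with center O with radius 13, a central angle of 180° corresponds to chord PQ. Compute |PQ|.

Chord length = 2r sin(θ/2)
= 2 × 13 × sin(180°/2)
= 2 × 13 × sin(90°)
= 26

26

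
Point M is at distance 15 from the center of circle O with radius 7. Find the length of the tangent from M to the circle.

tangent = √(d² - r²) = √(15² - 7²) = √(225 - 49) = √176 = 4*sqrt(11)

4*sqrt(11)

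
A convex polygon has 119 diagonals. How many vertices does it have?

Using d = n(n - 3)/2, we solve 119 = n(n - 3)/2.
So n(n - 3) = 238.
Testing n = 17: 17 * 14 = 238 = 238. Correct.
The polygon has 17 sides.

17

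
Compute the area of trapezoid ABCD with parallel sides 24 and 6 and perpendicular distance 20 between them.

A trapezoid's area equals the midsegment times the height.
The midsegment is (24 + 6) / 2 = 15.
Area = 15 * 20 = 300.

300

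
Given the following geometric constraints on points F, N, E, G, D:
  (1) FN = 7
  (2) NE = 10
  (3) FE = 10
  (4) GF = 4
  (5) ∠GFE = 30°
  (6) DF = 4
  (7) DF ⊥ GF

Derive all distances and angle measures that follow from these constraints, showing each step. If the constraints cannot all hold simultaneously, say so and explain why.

The constraints are consistent.

Step 1: From EF = 10, FG = 4, and ∠EFG = 30°, by the law of cosines:
  EG² = EF² + FG² - 2·EF·FG·cos(30°) = 100 + 16 - 69.28 = 46.72
  EG ≈ 6.84

Step 2: From GF = 4, FD = 4, and ∠GFD = 90°, by the law of cosines:
  GD² = GF² + FD² - 2·GF·FD·cos(90°) = 16 + 16 - 0 = 32
  GD = 4·√2

Step 3: From FE = 10, FN = 7, EN = 10, by the inverse law of cosines:
  cos(∠EFN) = (FE² + FN² - EN²) / (2·FE·FN)
  ∠EFN = 69.51°

Step 4: From NE = 10, NF = 7, EF = 10, by the inverse law of cosines:
  cos(∠ENF) = (NE² + NF² - EF²) / (2·NE·NF)
  ∠ENF = 69.51°

Step 5: From EF = 10, EN = 10, FN = 7, by the inverse law of cosines:
  cos(∠FEN) = (EF² + EN² - FN²) / (2·EF·EN)
  ∠FEN = 40.97°

Step 6: From EF = 10, EG = 6.84, FG = 4, by the inverse law of cosines:
  cos(∠FEG) = (EF² + EG² - FG²) / (2·EF·EG)
  ∠FEG = 17.01°

Step 7: From GD = 4·√2, GF = 4, DF = 4, by the inverse law of cosines:
  cos(∠DGF) = (GD² + GF² - DF²) / (2·GD·GF)
  ∠DGF = 45°

Step 8: From GE = 6.84, GF = 4, EF = 10, by the inverse law of cosines:
  cos(∠EGF) = (GE² + GF² - EF²) / (2·GE·GF)
  ∠EGF = 132.99°

Step 9: From DF = 4, DG = 4·√2, FG = 4, by the inverse law of cosines:
  cos(∠FDG) = (DF² + DG² - FG²) / (2·DF·DG)
  ∠FDG = 45°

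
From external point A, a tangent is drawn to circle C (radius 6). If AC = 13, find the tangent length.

The tangent, radius, and line from the external point to the center form a right triangle.
The right angle is where the tangent meets the radius.
By the Pythagorean theorem: tangent² + 6² = 13²
tangent² = 169 - 36 = 133
tangent = sqrt(133)

sqrt(133)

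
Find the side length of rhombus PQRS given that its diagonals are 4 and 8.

Half-diagonals are 2 and 4. side = sqrt(2^2 + 4^2) = sqrt(20) = 2*sqrt(5)

2*sqrt(5)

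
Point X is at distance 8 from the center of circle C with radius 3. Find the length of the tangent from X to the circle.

Let T be the point of tangency. Then CT ⊥ XT (radius ⊥ tangent).
In right triangle CTX: CX² = CT² + XT²
8² = 3² + XT²
XT² = 55, XT = sqrt(55)

sqrt(55)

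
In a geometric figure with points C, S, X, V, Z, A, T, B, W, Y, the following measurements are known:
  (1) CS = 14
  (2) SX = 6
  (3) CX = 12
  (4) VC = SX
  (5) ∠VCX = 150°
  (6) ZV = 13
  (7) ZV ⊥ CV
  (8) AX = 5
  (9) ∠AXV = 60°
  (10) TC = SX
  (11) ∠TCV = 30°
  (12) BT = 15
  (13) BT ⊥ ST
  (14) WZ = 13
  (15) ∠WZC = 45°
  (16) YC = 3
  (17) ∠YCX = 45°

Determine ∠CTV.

From the given relations: TC = SX = 6; VC = SX = 6.
Step 1: By the law of cosines on triangle TCV: TV² = 6² + 6² − 2·6·6·cos(30°) = 9.65, so TV ≈ 3.11.
Step 2: By the inverse law of cosines on triangle CTV: cos(∠CTV) = (6² + 3.11² − 6²) / (2·6·3.11) = 9.65/37.27 = 0.2588, so ∠CTV = 75°.

Therefore, the measure of angle ∠CTV = 75°.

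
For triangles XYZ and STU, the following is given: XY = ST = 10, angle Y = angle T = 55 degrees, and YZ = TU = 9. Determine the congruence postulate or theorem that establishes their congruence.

The given information matches SAS: Two pairs of corresponding sides and the included angle are equal (Side-Angle-Side).

SAS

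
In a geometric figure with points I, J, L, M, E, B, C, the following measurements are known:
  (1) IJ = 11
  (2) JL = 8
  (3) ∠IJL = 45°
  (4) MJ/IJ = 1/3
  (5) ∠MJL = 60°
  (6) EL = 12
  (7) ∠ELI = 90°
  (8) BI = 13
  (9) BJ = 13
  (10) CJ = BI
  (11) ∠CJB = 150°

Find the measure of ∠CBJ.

From the given relations: CJ = BI = 13.
Step 1: By the law of cosines on triangle BJC: BC² = 13² + 13² − 2·13·13·cos(150°) = 630.72, so BC ≈ 25.11.
Step 2: By the inverse law of cosines on triangle CBJ: cos(∠CBJ) = (25.11² + 13² − 13²) / (2·25.11·13) = 630.72/652.97 = 0.9659, so ∠CBJ = 15°.

Therefore, the measure of angle ∠CBJ = 15°.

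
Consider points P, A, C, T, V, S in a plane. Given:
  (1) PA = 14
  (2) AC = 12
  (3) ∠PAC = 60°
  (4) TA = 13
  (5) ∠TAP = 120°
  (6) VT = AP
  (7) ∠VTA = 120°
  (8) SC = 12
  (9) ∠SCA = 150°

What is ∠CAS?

Step 1: By the law of cosines on triangle ACS: AS² = 12² + 12² − 2·12·12·cos(150°) = 537.42, so AS ≈ 23.18.
Step 2: By the inverse law of cosines on triangle CAS: cos(∠CAS) = (12² + 23.18² − 12²) / (2·12·23.18) = 537.42/556.37 = 0.9659, so ∠CAS = 15°.

Therefore, the measure of angle ∠CAS = 15°.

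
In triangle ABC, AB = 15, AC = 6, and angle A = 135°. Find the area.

Area = (1/2)(15)(6) sin(135°) = (1/2)(15)(6)(sqrt(2)/2) = 45*sqrt(2)/2

45*sqrt(2)/2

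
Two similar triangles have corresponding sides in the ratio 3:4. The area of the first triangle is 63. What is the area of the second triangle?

Area ratio = (3/4)^2 = 9/16. Area of the second triangle = 63 * 16/9 = 112.

112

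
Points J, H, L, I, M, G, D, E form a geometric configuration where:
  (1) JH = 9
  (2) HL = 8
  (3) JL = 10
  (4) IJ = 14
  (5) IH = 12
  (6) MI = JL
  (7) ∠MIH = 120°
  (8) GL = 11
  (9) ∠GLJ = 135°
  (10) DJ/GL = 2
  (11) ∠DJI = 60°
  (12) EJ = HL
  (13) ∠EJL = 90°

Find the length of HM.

From the given relations: MI = JL = 10.
Step 1: By the law of cosines on triangle HIM: HM² = 12² + 10² − 2·12·10·cos(120°) = 364, so HM = 2·√91.

Therefore, the length of HM = 2·√91.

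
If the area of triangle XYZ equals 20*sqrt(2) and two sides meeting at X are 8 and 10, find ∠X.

sin(C) = 2 * 20*sqrt(2) / (8 * 10) = sqrt(2)/2, so C = arcsin(sqrt(2)/2) = 45°.
Since sin(180° - C) = sin(C), the obtuse angle 135° gives the same area, so C = 45° or C = 135°.

45° or 135°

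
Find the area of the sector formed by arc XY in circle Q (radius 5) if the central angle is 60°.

Sector area = π(5²)(1/6) = 25*pi/6

25*pi/6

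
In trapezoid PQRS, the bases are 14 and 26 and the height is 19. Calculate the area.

Area = (14 + 26) * 19 / 2 = 760 / 2 = 380

380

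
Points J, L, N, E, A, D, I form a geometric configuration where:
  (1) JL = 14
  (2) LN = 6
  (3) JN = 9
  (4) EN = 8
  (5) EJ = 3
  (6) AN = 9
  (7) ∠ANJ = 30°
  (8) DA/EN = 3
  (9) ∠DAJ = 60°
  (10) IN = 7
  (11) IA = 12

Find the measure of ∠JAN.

Step 1: By the law of cosines on triangle ANJ: AJ² = 9² + 9² − 2·9·9·cos(30°) = 21.7, so AJ ≈ 4.66.
Step 2: By the inverse law of cosines on triangle JAN: cos(∠JAN) = (4.66² + 9² − 9²) / (2·4.66·9) = 21.7/83.86 = 0.2588, so ∠JAN = 75°.

Therefore, the measure of angle ∠JAN = 75°.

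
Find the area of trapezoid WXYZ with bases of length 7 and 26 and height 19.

Area of a trapezoid = (base1 + base2) * height / 2
Area = (7 + 26) * 19 / 2
Area = 33 * 19 / 2
Area = 627 / 2
Area = 627/2

627/2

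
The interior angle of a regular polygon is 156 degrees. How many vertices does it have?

Exterior angle = 180 - 156 = 24. n = 360 / 24 = 15.

15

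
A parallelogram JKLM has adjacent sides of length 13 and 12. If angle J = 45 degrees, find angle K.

In a parallelogram, consecutive angles are supplementary (sum to 180°).
angle K = 180 - angle J
angle K = 180 - 45
angle K = 135 degrees

135 degrees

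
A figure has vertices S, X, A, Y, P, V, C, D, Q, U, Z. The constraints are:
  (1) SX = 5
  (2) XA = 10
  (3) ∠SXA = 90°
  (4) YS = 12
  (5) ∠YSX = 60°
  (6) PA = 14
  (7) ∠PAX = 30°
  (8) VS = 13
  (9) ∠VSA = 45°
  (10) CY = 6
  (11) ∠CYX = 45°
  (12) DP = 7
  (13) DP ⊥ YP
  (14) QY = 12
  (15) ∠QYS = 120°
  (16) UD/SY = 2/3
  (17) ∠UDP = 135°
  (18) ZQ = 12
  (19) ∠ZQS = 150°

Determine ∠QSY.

Step 1: By the law of cosines on triangle SYQ: SQ² = 12² + 12² − 2·12·12·cos(120°) = 432, so SQ = 12·√3.
Step 2: By the inverse law of cosines on triangle QSY: cos(∠QSY) = ((12·√3)² + 12² − 12²) / (2·12·√3·12) = 432/498.83 = 0.866, so ∠QSY = 30°.

Therefore, the measure of angle ∠QSY = 30°.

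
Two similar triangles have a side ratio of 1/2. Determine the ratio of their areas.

Area scales with the square of linear dimensions. If every length is multiplied by 1/2, then the area is multiplied by (1/2)^2 = 1/4.
The area ratio is 1:4.

1:4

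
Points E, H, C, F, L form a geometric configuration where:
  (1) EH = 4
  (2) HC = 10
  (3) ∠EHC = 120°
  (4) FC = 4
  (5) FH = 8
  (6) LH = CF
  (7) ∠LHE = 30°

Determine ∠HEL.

From the given relations: LH = CF = 4.
Step 1: By the law of cosines on triangle EHL: EL² = 4² + 4² − 2·4·4·cos(30°) = 4.29, so EL ≈ 2.07.
Step 2: By the inverse law of cosines on triangle HEL: cos(∠HEL) = (4² + 2.07² − 4²) / (2·4·2.07) = 4.29/16.56 = 0.2588, so ∠HEL = 75°.

Therefore, the measure of angle ∠HEL = 75°.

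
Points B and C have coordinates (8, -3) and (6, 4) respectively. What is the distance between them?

d = sqrt((-2)^2 + (7)^2) = sqrt(53)

sqrt(53)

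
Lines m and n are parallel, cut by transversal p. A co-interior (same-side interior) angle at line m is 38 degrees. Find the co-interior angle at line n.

Co-interior (same-side interior) angles are between the parallel lines on the same side of the transversal.
Unlike corresponding or alternate interior angles, they are supplementary rather than equal.
So the angle = 180 - 38 = 142 degrees.

142 degrees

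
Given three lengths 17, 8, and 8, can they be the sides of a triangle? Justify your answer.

No.
The triangle inequality is violated: 8 + 8 = 16 ≤ 17.
These lengths cannot form a triangle.

No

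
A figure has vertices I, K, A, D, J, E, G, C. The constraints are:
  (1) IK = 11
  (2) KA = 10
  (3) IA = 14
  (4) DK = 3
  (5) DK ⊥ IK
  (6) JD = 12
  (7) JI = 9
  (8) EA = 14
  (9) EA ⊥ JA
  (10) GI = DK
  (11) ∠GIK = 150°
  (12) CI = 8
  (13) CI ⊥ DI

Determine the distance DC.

Step 1: By the law of cosines on triangle DKI: DI² = 3² + 11² − 2·3·11·cos(90°) = 130, so DI = √130.
Step 2: By the law of cosines on triangle DIC: DC² = √130² + 8² − 2·√130·8·cos(90°) = 194, so DC = √194.

Therefore, the length of DC = √194.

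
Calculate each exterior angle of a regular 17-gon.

Each exterior angle of a regular n-gon is 360 / n.
For n = 17: 360 / 17 = 360/17 degrees.

360/17 degrees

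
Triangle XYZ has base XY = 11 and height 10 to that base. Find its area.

A triangle's area is half the area of a rectangle with the same base and height.
Area = (1/2) * 11 * 10 = 55.

55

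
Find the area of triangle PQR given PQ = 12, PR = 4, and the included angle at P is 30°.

Area = (1/2) * PQ * PR * sin(P)
Area = (1/2) * 12 * 4 * sin(30°)
Area = (1/2) * 12 * 4 * 1/2
Area = 12

12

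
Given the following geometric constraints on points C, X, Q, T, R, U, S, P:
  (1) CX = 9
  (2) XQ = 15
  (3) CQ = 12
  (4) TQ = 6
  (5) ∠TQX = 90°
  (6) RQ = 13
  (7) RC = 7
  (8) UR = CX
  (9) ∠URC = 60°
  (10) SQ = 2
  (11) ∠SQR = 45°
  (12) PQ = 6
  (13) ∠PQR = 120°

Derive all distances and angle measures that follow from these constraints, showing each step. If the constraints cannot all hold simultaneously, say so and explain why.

The constraints are consistent.

From the given relations:
  UR = CX = 9

Step 1: From CR = 7, RU = 9, and ∠CRU = 60°, by the law of cosines:
  CU² = CR² + RU² - 2·CR·RU·cos(60°) = 49 + 81 - 63 = 67
  CU = √67

Step 2: From XQ = 15, QT = 6, and ∠XQT = 90°, by the law of cosines:
  XT² = XQ² + QT² - 2·XQ·QT·cos(90°) = 225 + 36 - 0 = 261
  XT = 3·√29

Step 3: From RQ = 13, QS = 2, and ∠RQS = 45°, by the law of cosines:
  RS² = RQ² + QS² - 2·RQ·QS·cos(45°) = 169 + 4 - 36.77 = 136.2
  RS ≈ 11.67

Step 4: From RQ = 13, QP = 6, and ∠RQP = 120°, by the law of cosines:
  RP² = RQ² + QP² - 2·RQ·QP·cos(120°) = 169 + 36 + 78 = 283
  RP ≈ 16.82

Step 5: From CQ = 12, CR = 7, QR = 13, by the inverse law of cosines:
  cos(∠QCR) = (CQ² + CR² - QR²) / (2·CQ·CR)
  ∠QCR = 81.79°

Step 6: From CQ = 12, CX = 9, QX = 15, by the inverse law of cosines:
  cos(∠QCX) = (CQ² + CX² - QX²) / (2·CQ·CX)
  ∠QCX = 90°

Step 7: From XC = 9, XQ = 15, CQ = 12, by the inverse law of cosines:
  cos(∠CXQ) = (XC² + XQ² - CQ²) / (2·XC·XQ)
  ∠CXQ = 53.13°

Step 8: From QC = 12, QR = 13, CR = 7, by the inverse law of cosines:
  cos(∠CQR) = (QC² + QR² - CR²) / (2·QC·QR)
  ∠CQR = 32.2°

Step 9: From QC = 12, QX = 15, CX = 9, by the inverse law of cosines:
  cos(∠CQX) = (QC² + QX² - CX²) / (2·QC·QX)
  ∠CQX = 36.87°

Step 10: From RC = 7, RQ = 13, CQ = 12, by the inverse law of cosines:
  cos(∠CRQ) = (RC² + RQ² - CQ²) / (2·RC·RQ)
  ∠CRQ = 66.01°

Step 11: From CR = 7, CU = √67, RU = 9, by the inverse law of cosines:
  cos(∠RCU) = (CR² + CU² - RU²) / (2·CR·CU)
  ∠RCU = 72.22°

Step 12: From XQ = 15, XT = 3·√29, QT = 6, by the inverse law of cosines:
  cos(∠QXT) = (XQ² + XT² - QT²) / (2·XQ·XT)
  ∠QXT = 21.8°

Step 13: From TQ = 6, TX = 3·√29, QX = 15, by the inverse law of cosines:
  cos(∠QTX) = (TQ² + TX² - QX²) / (2·TQ·TX)
  ∠QTX = 68.2°

Step 14: From RP = 16.82, RQ = 13, PQ = 6, by the inverse law of cosines:
  cos(∠PRQ) = (RP² + RQ² - PQ²) / (2·RP·RQ)
  ∠PRQ = 17.99°

Step 15: From RQ = 13, RS = 11.67, QS = 2, by the inverse law of cosines:
  cos(∠QRS) = (RQ² + RS² - QS²) / (2·RQ·RS)
  ∠QRS = 6.96°

Step 16: From UC = √67, UR = 9, CR = 7, by the inverse law of cosines:
  cos(∠CUR) = (UC² + UR² - CR²) / (2·UC·UR)
  ∠CUR = 47.78°

Step 17: From SQ = 2, SR = 11.67, QR = 13, by the inverse law of cosines:
  cos(∠QSR) = (SQ² + SR² - QR²) / (2·SQ·SR)
  ∠QSR = 128.04°

Step 18: From PQ = 6, PR = 16.82, QR = 13, by the inverse law of cosines:
  cos(∠QPR) = (PQ² + PR² - QR²) / (2·PQ·PR)
  ∠QPR = 42.01°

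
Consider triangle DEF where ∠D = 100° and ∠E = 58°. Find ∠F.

By the triangle angle sum property, the three interior angles of any triangle add up to 180°.
We know angle D = 100° and angle E = 58°, so their sum is 158°.
Therefore angle F = 180° - 158° = 22°.

22 degrees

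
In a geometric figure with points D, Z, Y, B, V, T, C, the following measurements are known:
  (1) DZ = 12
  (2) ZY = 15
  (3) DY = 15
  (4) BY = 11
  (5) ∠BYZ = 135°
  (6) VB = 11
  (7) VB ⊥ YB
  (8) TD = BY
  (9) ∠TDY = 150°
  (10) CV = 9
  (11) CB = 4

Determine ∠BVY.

Step 1: By the law of cosines on triangle VBY: VY² = 11² + 11² − 2·11·11·cos(90°) = 242, so VY = 11·√2.
Step 2: By the inverse law of cosines on triangle BVY: cos(∠BVY) = (11² + (11·√2)² − 11²) / (2·11·11·√2) = 242/342.24 = 0.7071, so ∠BVY = 45°.

Therefore, the measure of angle ∠BVY = 45°.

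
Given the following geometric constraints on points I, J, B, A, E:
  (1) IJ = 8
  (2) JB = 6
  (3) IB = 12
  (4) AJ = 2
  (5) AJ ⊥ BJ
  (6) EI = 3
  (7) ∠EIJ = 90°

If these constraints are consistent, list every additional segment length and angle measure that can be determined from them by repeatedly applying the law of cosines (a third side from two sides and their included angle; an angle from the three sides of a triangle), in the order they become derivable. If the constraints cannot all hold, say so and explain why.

The constraints are consistent. Derivable facts, in order:
After 1 step:
- BA = 2·√10
- JE = √73
- ∠BIJ = 26.38°
- ∠BJI = 117.28°
- ∠IBJ = 36.34°
After 2 steps:
- ∠ABJ = 18.43°
- ∠BAJ = 71.57°
- ∠EJI = 20.56°
- ∠IEJ = 69.44°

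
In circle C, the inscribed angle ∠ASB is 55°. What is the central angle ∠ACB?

The inscribed angle theorem states that a central angle is always twice any inscribed angle that subtends the same arc.
Since the inscribed angle is 55°, the central angle = 2 × 55° = 110°.

110°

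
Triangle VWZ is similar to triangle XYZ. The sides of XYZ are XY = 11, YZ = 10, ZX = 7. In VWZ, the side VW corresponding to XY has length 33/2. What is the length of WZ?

Similar triangles have proportional sides. Setting up the proportion:
VW / XY = WZ / YZ
33/2 / 11 = WZ / 10
WZ = 10 * 33/2 / 11 = 15.

15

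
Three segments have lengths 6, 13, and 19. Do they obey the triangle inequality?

The longest side is 19. The other two sides sum to 6 + 13 = 19.
Since 19 ≤ 19, the two shorter sides cannot reach around to close the triangle.

No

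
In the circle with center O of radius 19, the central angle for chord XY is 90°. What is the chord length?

Chord = 2(19) sin(45°) = 19*sqrt(2)

19*sqrt(2)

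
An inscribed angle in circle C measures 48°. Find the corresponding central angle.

The inscribed angle theorem states that a central angle is always twice any inscribed angle that subtends the same arc.
Since the inscribed angle is 48°, the central angle = 2 × 48° = 96°.

96°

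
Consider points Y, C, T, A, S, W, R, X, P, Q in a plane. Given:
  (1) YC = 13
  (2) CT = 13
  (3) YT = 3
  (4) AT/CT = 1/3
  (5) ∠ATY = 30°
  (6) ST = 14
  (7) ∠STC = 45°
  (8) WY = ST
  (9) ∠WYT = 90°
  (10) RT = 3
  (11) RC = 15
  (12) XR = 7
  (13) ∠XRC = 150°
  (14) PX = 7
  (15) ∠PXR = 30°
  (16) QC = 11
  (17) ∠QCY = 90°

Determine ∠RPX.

Step 1: By the law of cosines on triangle PXR: PR² = 7² + 7² − 2·7·7·cos(30°) = 13.13, so PR ≈ 3.62.
Step 2: By the inverse law of cosines on triangle RPX: cos(∠RPX) = (3.62² + 7² − 7²) / (2·3.62·7) = 13.13/50.73 = 0.2588, so ∠RPX = 75°.

Therefore, the measure of angle ∠RPX = 75°.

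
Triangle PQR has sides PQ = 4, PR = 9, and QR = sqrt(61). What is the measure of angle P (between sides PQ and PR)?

By the inverse law of cosines: cos(P) = (PQ² + PR² - QR²) / (2 × PQ × PR)
cos(P) = (4² + 9² - (sqrt(61))²) / (2 × 4 × 9)
cos(P) = (16 + 81 - (61)) / 72
cos(P) = 1/2
P = arccos(1/2) = 60°

60°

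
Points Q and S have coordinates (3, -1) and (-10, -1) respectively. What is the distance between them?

d = sqrt((-13)^2 + (0)^2) = sqrt(169) = 13

13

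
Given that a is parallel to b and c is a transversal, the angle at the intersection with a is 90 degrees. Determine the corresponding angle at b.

Corresponding angles formed by parallel lines and a transversal are equal.
The given angle is 90 degrees.
The corresponding angle = 90 degrees.

90 degrees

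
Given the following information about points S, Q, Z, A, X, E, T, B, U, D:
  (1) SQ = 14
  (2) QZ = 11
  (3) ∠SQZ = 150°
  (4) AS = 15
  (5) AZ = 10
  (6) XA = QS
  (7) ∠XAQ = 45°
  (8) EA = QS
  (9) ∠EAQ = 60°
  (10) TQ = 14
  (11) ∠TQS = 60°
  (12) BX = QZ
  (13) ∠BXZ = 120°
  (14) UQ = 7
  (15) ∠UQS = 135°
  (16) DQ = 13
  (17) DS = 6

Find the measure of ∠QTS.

Step 1: By the law of cosines on triangle TQS: TS² = 14² + 14² − 2·14·14·cos(60°) = 196, so TS = 14.
Step 2: By the inverse law of cosines on triangle QTS: cos(∠QTS) = (14² + 14² − 14²) / (2·14·14) = 196/392 = 0.5, so ∠QTS = 60°.

Therefore, the measure of angle ∠QTS = 60°.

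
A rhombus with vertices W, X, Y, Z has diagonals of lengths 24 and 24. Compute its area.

Area = (24 * 24) / 2 = 576 / 2 = 288

288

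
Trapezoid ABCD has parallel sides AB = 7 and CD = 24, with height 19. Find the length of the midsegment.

The midsegment of a trapezoid = (base1 + base2) / 2
midsegment = (7 + 24) / 2
midsegment = 31 / 2
midsegment = 31/2

31/2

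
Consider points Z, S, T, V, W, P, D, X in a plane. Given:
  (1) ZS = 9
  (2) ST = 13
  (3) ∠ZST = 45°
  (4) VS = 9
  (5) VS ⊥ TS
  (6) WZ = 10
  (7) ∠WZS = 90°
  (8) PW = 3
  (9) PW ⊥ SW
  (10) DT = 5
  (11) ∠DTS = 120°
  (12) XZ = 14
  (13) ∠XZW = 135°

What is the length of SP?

Step 1: By the law of cosines on triangle SZW: SW² = 9² + 10² − 2·9·10·cos(90°) = 181, so SW = √181.
Step 2: By the law of cosines on triangle SWP: SP² = √181² + 3² − 2·√181·3·cos(90°) = 190, so SP = √190.

Therefore, the length of SP = √190.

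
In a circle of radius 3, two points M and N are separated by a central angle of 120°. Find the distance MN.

Drop a perpendicular from the center to the chord, bisecting both the chord and the central angle.
Each half-chord = r sin(θ/2) = 3 sin(60°).
The full chord = 2 × 3 × sin(60°) = 3*sqrt(3).

3*sqrt(3)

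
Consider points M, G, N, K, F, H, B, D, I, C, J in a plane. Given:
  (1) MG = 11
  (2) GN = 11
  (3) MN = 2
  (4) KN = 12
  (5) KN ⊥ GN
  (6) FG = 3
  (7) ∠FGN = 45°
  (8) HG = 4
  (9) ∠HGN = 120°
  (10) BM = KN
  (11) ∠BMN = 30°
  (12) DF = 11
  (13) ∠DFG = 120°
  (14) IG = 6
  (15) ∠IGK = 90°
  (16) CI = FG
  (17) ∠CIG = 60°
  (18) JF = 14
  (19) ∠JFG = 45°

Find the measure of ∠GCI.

From the given relations: CI = FG = 3.
Step 1: By the law of cosines on triangle CIG: CG² = 3² + 6² − 2·3·6·cos(60°) = 27, so CG = 3·√3.
Step 2: By the inverse law of cosines on triangle GCI: cos(∠GCI) = ((3·√3)² + 3² − 6²) / (2·3·√3·3) = 0/31.18 = 0, so ∠GCI = 90°.

Therefore, the measure of angle ∠GCI = 90°.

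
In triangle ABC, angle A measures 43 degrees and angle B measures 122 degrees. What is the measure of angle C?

angle C = 180 - 43 - 122 = 15 degrees.

15 degrees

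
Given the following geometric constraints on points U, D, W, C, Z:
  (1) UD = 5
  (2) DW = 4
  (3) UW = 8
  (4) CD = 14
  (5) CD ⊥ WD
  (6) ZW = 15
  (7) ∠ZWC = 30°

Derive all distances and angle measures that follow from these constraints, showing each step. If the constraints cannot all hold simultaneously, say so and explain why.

The constraints are consistent.

Step 1: From WD = 4, DC = 14, and ∠WDC = 90°, by the law of cosines:
  WC² = WD² + DC² - 2·WD·DC·cos(90°) = 16 + 196 - 0 = 212
  WC = 2·√53

Step 2: From UD = 5, UW = 8, DW = 4, by the inverse law of cosines:
  cos(∠DUW) = (UD² + UW² - DW²) / (2·UD·UW)
  ∠DUW = 24.15°

Step 3: From DU = 5, DW = 4, UW = 8, by the inverse law of cosines:
  cos(∠UDW) = (DU² + DW² - UW²) / (2·DU·DW)
  ∠UDW = 125.1°

Step 4: From WD = 4, WU = 8, DU = 5, by the inverse law of cosines:
  cos(∠DWU) = (WD² + WU² - DU²) / (2·WD·WU)
  ∠DWU = 30.75°

Step 5: From CW = 2·√53, WZ = 15, and ∠CWZ = 30°, by the law of cosines:
  CZ² = CW² + WZ² - 2·CW·WZ·cos(30°) = 212 + 225 - 378.3 = 58.71
  CZ ≈ 7.66

Step 6: From WC = 2·√53, WD = 4, CD = 14, by the inverse law of cosines:
  cos(∠CWD) = (WC² + WD² - CD²) / (2·WC·WD)
  ∠CWD = 74.05°

Step 7: From CD = 14, CW = 2·√53, DW = 4, by the inverse law of cosines:
  cos(∠DCW) = (CD² + CW² - DW²) / (2·CD·CW)
  ∠DCW = 15.95°

Step 8: From CW = 2·√53, CZ = 7.66, WZ = 15, by the inverse law of cosines:
  cos(∠WCZ) = (CW² + CZ² - WZ²) / (2·CW·CZ)
  ∠WCZ = 78.18°

Step 9: From ZC = 7.66, ZW = 15, CW = 2·√53, by the inverse law of cosines:
  cos(∠CZW) = (ZC² + ZW² - CW²) / (2·ZC·ZW)
  ∠CZW = 71.82°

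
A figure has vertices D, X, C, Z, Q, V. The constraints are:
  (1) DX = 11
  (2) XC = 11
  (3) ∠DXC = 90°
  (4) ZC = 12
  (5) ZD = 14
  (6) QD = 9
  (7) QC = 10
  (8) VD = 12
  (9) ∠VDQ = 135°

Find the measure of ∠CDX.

Step 1: By the law of cosines on triangle DXC: DC² = 11² + 11² − 2·11·11·cos(90°) = 242, so DC = 11·√2.
Step 2: By the inverse law of cosines on triangle CDX: cos(∠CDX) = ((11·√2)² + 11² − 11²) / (2·11·√2·11) = 242/342.24 = 0.7071, so ∠CDX = 45°.

Therefore, the measure of angle ∠CDX = 45°.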